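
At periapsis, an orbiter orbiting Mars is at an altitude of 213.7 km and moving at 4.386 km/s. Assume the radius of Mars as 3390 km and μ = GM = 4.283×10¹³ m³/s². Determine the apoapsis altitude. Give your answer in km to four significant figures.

r_p = 3390 + 213.7 = 3603.7 km = 3.604×10⁶ m.
Specific energy ε = v²/2 − μ/r = -2.267×10⁶ J/kg, so a = −μ/(2ε) = 9.448×10⁶ m.
The apsides satisfy r_p + r_a = 2a, so the apoapsis radius is 2a − r_p = 1.529×10⁷ m = 15293 km.
Apoapsis altitude = 15293 − 3390 = 11903 km.

apoapsis altitude ≈ 11900 km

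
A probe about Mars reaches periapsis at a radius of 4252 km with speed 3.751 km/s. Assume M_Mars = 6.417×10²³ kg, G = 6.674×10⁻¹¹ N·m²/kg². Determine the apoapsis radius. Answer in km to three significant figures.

apoapsis radius ≈ 9850 km

μ = GM = 6.674×10⁻¹¹ × 6.417×10²³ = 4.283×10¹³ m³/s².
r_p = 4.252×10⁶ m.
Specific energy ε = v²/2 − μ/r = -3.037×10⁶ J/kg, so a = −μ/(2ε) = 7.050×10⁶ m.
The apsides satisfy r_p + r_a = 2a, so the apoapsis radius is 2a − r_p = 9.849×10⁶ m = 9848.8 km.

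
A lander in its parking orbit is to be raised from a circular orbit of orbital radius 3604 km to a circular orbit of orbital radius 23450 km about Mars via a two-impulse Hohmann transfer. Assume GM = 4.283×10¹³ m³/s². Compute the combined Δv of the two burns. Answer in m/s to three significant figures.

Δv_total ≈ 1750 m/s

r₁ = 3604 km = 3.604×10⁶ m.
r₂ = 23450 km = 2.345×10⁷ m.
Transfer ellipse a_t = (r₁ + r₂)/2 = 1.353×10⁷ m.
At r₁: circular v_c1 = √(μ/r₁) = 3447 m/s; transfer-periapsis v_p = √[μ(2/r₁ − 1/a_t)] = 4539 m/s.
Δv₁ = v_p − v_c1 = 1092 m/s.
At r₂: circular v_c2 = √(μ/r₂) = 1351 m/s; transfer-apoapsis v_a = √[μ(2/r₂ − 1/a_t)] = 697.6 m/s.
Δv₂ = v_c2 − v_a = 653.9 m/s.
Total Δv = Δv₁ + Δv₂ = 1745 m/s.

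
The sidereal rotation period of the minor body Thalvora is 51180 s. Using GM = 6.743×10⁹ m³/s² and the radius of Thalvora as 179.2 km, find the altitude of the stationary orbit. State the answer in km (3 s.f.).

h_sync ≈ 586 km

A synchronous orbit has period T, so by Kepler's third law a = (μT²/4π²)^(1/3).
μT²/4π² = 6.743×10⁹ × (5.118×10⁴)² / 39.48 = 4.474×10¹⁷ m³.
a = 7.648×10⁵ m = 764.83 km.
Altitude h = a − R = 764.83 − 179.2 = 585.63 km.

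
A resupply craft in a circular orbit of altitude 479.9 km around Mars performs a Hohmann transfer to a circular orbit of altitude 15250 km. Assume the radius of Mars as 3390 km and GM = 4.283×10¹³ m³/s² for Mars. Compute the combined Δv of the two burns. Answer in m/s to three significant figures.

Δv_total ≈ 1580 m/s

r₁ = 3390 + 479.9 = 3869.9 km = 3.8699×10⁶ m.
r₂ = 3390 + 15250 = 18640 km = 1.8640×10⁷ m.
Transfer ellipse a_t = (r₁ + r₂)/2 = 1.125×10⁷ m.
At r₁: circular v_c1 = √(μ/r₁) = 3327 m/s; transfer-periapsis v_p = √[μ(2/r₁ − 1/a_t)] = 4281 m/s.
Δv₁ = v_p − v_c1 = 954.5 m/s.
At r₂: circular v_c2 = √(μ/r₂) = 1516 m/s; transfer-apoapsis v_a = √[μ(2/r₂ − 1/a_t)] = 888.9 m/s.
Δv₂ = v_c2 − v_a = 627.0 m/s.
Total Δv = Δv₁ + Δv₂ = 1581 m/s.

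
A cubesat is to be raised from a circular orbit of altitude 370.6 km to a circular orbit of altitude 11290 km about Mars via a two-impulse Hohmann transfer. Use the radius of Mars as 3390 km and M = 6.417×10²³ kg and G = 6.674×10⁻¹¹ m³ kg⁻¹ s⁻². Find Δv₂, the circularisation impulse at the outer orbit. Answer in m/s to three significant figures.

Δv ≈ 617 m/s

μ = GM = 6.674×10⁻¹¹ × 6.417×10²³ = 4.283×10¹³ m³/s².
r₁ = 3390 + 370.6 = 3760.6 km = 3.7606×10⁶ m.
r₂ = 3390 + 11290 = 14680 km = 1.4680×10⁷ m.
Transfer ellipse a_t = (r₁ + r₂)/2 = 9.220×10⁶ m.
At r₁: circular v_c1 = √(μ/r₁) = 3375 m/s; transfer-periapsis v_p = √[μ(2/r₁ − 1/a_t)] = 4258 m/s.
At r₂: circular v_c2 = √(μ/r₂) = 1708 m/s; transfer-apoapsis v_a = √[μ(2/r₂ − 1/a_t)] = 1091 m/s.
Δv₂ = v_c2 − v_a = 617.2 m/s.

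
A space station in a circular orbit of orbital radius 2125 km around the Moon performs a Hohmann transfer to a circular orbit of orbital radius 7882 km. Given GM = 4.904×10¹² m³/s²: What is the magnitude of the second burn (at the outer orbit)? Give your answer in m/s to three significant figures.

Δv ≈ 275 m/s

r₁ = 2125 km = 2.125×10⁶ m.
r₂ = 7882 km = 7.882×10⁶ m.
Transfer ellipse a_t = (r₁ + r₂)/2 = 5.004×10⁶ m.
At r₁: circular v_c1 = √(μ/r₁) = 1519 m/s; transfer-perilune v_p = √[μ(2/r₁ − 1/a_t)] = 1907 m/s.
At r₂: circular v_c2 = √(μ/r₂) = 788.8 m/s; transfer-apolune v_a = √[μ(2/r₂ − 1/a_t)] = 514.0 m/s.
Δv₂ = v_c2 − v_a = 274.7 m/s.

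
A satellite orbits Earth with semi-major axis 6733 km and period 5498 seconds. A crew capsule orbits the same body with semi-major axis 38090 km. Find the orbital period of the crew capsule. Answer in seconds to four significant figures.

T₂ ≈ 73980 seconds

Kepler's third law: T² ∝ a³, so T₂ = T₁ (a₂/a₁)^(3/2).
a₂/a₁ = 5.657, (a₂/a₁)^(3/2) = 13.46.
T₂ = 5498 × 13.46 = 73980 seconds.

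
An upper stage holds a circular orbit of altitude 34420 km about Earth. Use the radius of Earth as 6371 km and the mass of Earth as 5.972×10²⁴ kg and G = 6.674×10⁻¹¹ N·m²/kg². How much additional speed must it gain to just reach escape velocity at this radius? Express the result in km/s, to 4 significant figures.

Δv ≈ 1.295 km/s

μ = GM = 6.674×10⁻¹¹ × 5.972×10²⁴ = 3.986×10¹⁴ m³/s².
r = 6371 + 34420 = 40791 km = 4.0791×10⁷ m.
Circular speed v_c = √(μ/r) = 3126 m/s.
Escape speed v_esc = √(2μ/r) = √2 × v_c = 4421 m/s.
Δv = v_esc − v_c = 1295 m/s = 1.295 km/s.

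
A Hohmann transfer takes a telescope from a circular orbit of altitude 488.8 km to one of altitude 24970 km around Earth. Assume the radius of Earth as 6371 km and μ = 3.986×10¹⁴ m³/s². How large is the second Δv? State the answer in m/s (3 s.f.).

Δv ≈ 1430 m/s

r₁ = 6371 + 488.8 = 6859.8 km = 6.8598×10⁶ m.
r₂ = 6371 + 24970 = 31341 km = 3.1341×10⁷ m.
Transfer ellipse a_t = (r₁ + r₂)/2 = 1.910×10⁷ m.
At r₁: circular v_c1 = √(μ/r₁) = 7623 m/s; transfer-perigee v_p = √[μ(2/r₁ − 1/a_t)] = 9764 m/s.
At r₂: circular v_c2 = √(μ/r₂) = 3566 m/s; transfer-apogee v_a = √[μ(2/r₂ − 1/a_t)] = 2137 m/s.
Δv₂ = v_c2 − v_a = 1429 m/s.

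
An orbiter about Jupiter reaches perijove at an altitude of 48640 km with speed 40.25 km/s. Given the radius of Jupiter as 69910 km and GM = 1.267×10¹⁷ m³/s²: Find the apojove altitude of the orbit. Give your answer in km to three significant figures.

r_p = 69910 + 48640 = 1.1855×10⁵ km = 1.186×10⁸ m.
Specific energy ε = v²/2 − μ/r = -2.587×10⁸ J/kg, so a = −μ/(2ε) = 2.449×10⁸ m.
The apsides satisfy r_p + r_a = 2a, so the apojove radius is 2a − r_p = 3.712×10⁸ m = 3.7118×10⁵ km.
Apojove altitude = 3.7118×10⁵ − 69910 = 3.0127×10⁵ km.

apojove altitude ≈ 3.01×10⁵ km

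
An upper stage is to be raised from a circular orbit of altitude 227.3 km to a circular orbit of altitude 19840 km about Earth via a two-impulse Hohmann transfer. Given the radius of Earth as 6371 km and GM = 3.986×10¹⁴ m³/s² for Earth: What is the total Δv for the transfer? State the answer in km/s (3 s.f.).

r₁ = 6371 + 227.3 = 6598.3 km = 6.5983×10⁶ m.
r₂ = 6371 + 19840 = 26211 km = 2.6211×10⁷ m.
Transfer ellipse a_t = (r₁ + r₂)/2 = 1.640×10⁷ m.
At r₁: circular v_c1 = √(μ/r₁) = 7772 m/s; transfer-perigee v_p = √[μ(2/r₁ − 1/a_t)] = 9825 m/s.
Δv₁ = v_p − v_c1 = 2052 m/s.
At r₂: circular v_c2 = √(μ/r₂) = 3900 m/s; transfer-apogee v_a = √[μ(2/r₂ − 1/a_t)] = 2473 m/s.
Δv₂ = v_c2 − v_a = 1426 m/s.
Total Δv = Δv₁ + Δv₂ = 3479 m/s = 3.479 km/s.

Δv_total ≈ 3.48 km/s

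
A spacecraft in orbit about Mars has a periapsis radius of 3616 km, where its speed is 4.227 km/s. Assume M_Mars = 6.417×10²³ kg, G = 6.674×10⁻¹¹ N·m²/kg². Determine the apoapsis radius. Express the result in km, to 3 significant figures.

apoapsis radius ≈ 11100 km

μ = GM = 6.674×10⁻¹¹ × 6.417×10²³ = 4.283×10¹³ m³/s².
r_p = 3.616×10⁶ m.
Specific energy ε = v²/2 − μ/r = -2.910×10⁶ J/kg, so a = −μ/(2ε) = 7.359×10⁶ m.
The apsides satisfy r_p + r_a = 2a, so the apoapsis radius is 2a − r_p = 1.110×10⁷ m = 11101 km.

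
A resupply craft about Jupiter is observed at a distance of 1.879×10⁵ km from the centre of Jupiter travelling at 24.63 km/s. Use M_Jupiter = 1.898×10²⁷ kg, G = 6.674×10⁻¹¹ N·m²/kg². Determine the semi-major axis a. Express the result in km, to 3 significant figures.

a ≈ 1.71×10⁵ km

μ = GM = 6.674×10⁻¹¹ × 1.898×10²⁷ = 1.267×10¹⁷ m³/s².
r = 1.879×10⁸ m.
Specific orbital energy ε = v²/2 − μ/r = (24630)²/2 − 1.267×10¹⁷/1.879×10⁸ = -3.708×10⁸ J/kg.
Since ε = −μ/(2a), a = −μ/(2ε) = 1.708×10⁸ m = 1.7080×10⁵ km.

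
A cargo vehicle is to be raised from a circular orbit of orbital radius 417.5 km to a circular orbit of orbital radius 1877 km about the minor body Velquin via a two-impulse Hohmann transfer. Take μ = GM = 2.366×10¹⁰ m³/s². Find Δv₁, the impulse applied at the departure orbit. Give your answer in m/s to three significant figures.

r₁ = 417.5 km = 4.175×10⁵ m.
r₂ = 1877 km = 1.877×10⁶ m.
Transfer ellipse a_t = (r₁ + r₂)/2 = 1.147×10⁶ m.
At r₁: circular v_c1 = √(μ/r₁) = 238.1 m/s; transfer-periapsis v_p = √[μ(2/r₁ − 1/a_t)] = 304.5 m/s.
Δv₁ = v_p − v_c1 = 66.44 m/s.

Δv ≈ 66.4 m/s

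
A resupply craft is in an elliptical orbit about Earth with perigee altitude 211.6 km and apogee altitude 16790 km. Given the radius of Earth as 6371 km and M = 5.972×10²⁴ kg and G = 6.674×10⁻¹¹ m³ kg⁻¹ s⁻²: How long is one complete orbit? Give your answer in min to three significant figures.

T ≈ 301 min

μ = GM = 6.674×10⁻¹¹ × 5.972×10²⁴ = 3.986×10¹⁴ m³/s².
r_p = 6371 + 211.6 = 6582.6 km = 6.5826×10⁶ m.
r_a = 6371 + 16790 = 23161 km = 2.3161×10⁷ m.
Semi-major axis a = (r_p + r_a)/2 = (6582.6 + 23161)/2 = 14872 km = 1.487×10⁷ m.
By Kepler's third law T = 2π√(a³/μ) = 2π × 2.873×10³ = 1.805×10⁴ s.
= 300.8 min.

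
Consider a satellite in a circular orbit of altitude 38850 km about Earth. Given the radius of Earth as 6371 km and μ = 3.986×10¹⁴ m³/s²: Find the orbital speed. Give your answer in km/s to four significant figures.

r = 6371 + 38850 = 45221 km = 4.5221×10⁷ m.
For a circular orbit v = √(μ/r) = √(3.986×10¹⁴ / 4.522×10⁷) = √(8.814×10⁶) = 2969 m/s.
That is 2.969 km/s.

v ≈ 2.969 km/s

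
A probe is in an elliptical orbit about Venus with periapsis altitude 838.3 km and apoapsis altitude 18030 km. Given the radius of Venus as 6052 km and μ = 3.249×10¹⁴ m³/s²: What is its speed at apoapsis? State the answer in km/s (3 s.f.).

r_p = 6052 + 838.3 = 6890.3 km = 6.8903×10⁶ m.
r_a = 6052 + 18030 = 24082 km = 2.4082×10⁷ m.
Semi-major axis a = (r_p + r_a)/2 = 15486 km = 1.549×10⁷ m.
Vis-viva: v² = μ(2/r − 1/a) = 3.249×10¹⁴ × (8.305×10⁻⁸ − 6.457×10⁻⁸) = 6.003×10⁶ m²/s².
v = 2450 m/s = 2.450 km/s.

v ≈ 2.45 km/s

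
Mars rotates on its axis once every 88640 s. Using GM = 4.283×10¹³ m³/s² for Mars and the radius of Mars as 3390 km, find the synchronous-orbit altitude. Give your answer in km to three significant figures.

A synchronous orbit has period T, so by Kepler's third law a = (μT²/4π²)^(1/3).
μT²/4π² = 4.283×10¹³ × (8.864×10⁴)² / 39.48 = 8.524×10²¹ m³.
a = 2.043×10⁷ m = 20428 km.
Altitude h = a − R = 20428 − 3390 = 17038 km.

h_sync ≈ 17000 km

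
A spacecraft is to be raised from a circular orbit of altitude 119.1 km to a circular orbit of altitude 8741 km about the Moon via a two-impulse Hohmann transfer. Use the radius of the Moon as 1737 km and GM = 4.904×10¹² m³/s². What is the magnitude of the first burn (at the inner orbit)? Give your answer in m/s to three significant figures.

r₁ = 1737 + 119.1 = 1856.1 km = 1.8561×10⁶ m.
r₂ = 1737 + 8741 = 10478 km = 1.0478×10⁷ m.
Transfer ellipse a_t = (r₁ + r₂)/2 = 6.167×10⁶ m.
At r₁: circular v_c1 = √(μ/r₁) = 1625 m/s; transfer-perilune v_p = √[μ(2/r₁ − 1/a_t)] = 2119 m/s.
Δv₁ = v_p − v_c1 = 493.3 m/s.

Δv ≈ 493 m/s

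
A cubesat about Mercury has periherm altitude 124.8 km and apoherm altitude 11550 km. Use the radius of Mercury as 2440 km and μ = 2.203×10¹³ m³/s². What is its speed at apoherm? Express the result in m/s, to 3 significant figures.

r_p = 2440 + 124.8 = 2564.8 km = 2.5648×10⁶ m.
r_a = 2440 + 11550 = 13990 km = 1.3990×10⁷ m.
Semi-major axis a = (r_p + r_a)/2 = 8277.4 km = 8.277×10⁶ m.
Vis-viva: v² = μ(2/r − 1/a) = 2.203×10¹³ × (1.430×10⁻⁷ − 1.208×10⁻⁷) = 4.879×10⁵ m²/s².
v = 698.5 m/s.

v ≈ 699 m/s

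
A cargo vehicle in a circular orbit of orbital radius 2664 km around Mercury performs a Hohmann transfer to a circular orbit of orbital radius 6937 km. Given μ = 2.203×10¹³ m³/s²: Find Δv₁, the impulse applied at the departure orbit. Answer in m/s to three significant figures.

r₁ = 2664 km = 2.664×10⁶ m.
r₂ = 6937 km = 6.937×10⁶ m.
Transfer ellipse a_t = (r₁ + r₂)/2 = 4.800×10⁶ m.
At r₁: circular v_c1 = √(μ/r₁) = 2876 m/s; transfer-periherm v_p = √[μ(2/r₁ − 1/a_t)] = 3457 m/s.
Δv₁ = v_p − v_c1 = 581.2 m/s.

Δv ≈ 581 m/s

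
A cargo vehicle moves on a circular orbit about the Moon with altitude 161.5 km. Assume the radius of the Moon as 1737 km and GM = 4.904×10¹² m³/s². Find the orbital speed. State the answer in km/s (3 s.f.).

r = 1737 + 161.5 = 1898.5 km = 1.8985×10⁶ m.
For a circular orbit v = √(μ/r) = √(4.904×10¹² / 1.898×10⁶) = √(2.583×10⁶) = 1607 m/s.
That is 1.607 km/s.

v ≈ 1.61 km/s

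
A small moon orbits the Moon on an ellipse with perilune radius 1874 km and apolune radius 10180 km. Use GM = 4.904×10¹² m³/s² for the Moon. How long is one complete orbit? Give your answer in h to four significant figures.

T ≈ 11.66 h

Semi-major axis a = (r_p + r_a)/2 = (1874.0 + 10180)/2 = 6027.0 km = 6.027×10⁶ m.
By Kepler's third law T = 2π√(a³/μ) = 2π × 6.682×10³ = 4.198×10⁴ s.
= 11.66 h.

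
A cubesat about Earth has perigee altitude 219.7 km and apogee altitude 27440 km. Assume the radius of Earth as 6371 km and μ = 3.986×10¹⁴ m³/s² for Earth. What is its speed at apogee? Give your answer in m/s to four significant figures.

r_p = 6371 + 219.7 = 6590.7 km = 6.5907×10⁶ m.
r_a = 6371 + 27440 = 33811 km = 3.3811×10⁷ m.
Semi-major axis a = (r_p + r_a)/2 = 20201 km = 2.020×10⁷ m.
Vis-viva: v² = μ(2/r − 1/a) = 3.986×10¹⁴ × (5.915×10⁻⁸ − 4.950×10⁻⁸) = 3.846×10⁶ m²/s².
v = 1961 m/s.

v ≈ 1961 m/s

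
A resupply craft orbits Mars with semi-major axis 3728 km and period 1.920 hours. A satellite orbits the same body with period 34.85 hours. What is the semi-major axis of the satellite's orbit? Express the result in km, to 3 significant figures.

Kepler's third law: a³ ∝ T², so a₂ = a₁ (T₂/T₁)^(2/3).
T₂/T₁ = 18.15, (T₂/T₁)^(2/3) = 6.907.
a₂ = 3728 × 6.907 = 25750 km.

a₂ ≈ 25700 km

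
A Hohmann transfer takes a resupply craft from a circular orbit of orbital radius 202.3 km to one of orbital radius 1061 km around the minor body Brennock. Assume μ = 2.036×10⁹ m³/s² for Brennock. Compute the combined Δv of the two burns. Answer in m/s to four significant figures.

r₁ = 202.3 km = 2.023×10⁵ m.
r₂ = 1061 km = 1.061×10⁶ m.
Transfer ellipse a_t = (r₁ + r₂)/2 = 6.316×10⁵ m.
At r₁: circular v_c1 = √(μ/r₁) = 100.3 m/s; transfer-periapsis v_p = √[μ(2/r₁ − 1/a_t)] = 130.0 m/s.
Δv₁ = v_p − v_c1 = 29.70 m/s.
At r₂: circular v_c2 = √(μ/r₂) = 43.81 m/s; transfer-apoapsis v_a = √[μ(2/r₂ − 1/a_t)] = 24.79 m/s.
Δv₂ = v_c2 − v_a = 19.01 m/s.
Total Δv = Δv₁ + Δv₂ = 48.71 m/s.

Δv_total ≈ 48.71 m/s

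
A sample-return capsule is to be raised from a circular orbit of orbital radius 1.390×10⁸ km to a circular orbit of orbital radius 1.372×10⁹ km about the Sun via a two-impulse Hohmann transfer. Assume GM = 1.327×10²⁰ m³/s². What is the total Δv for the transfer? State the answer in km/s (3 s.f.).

Δv_total ≈ 16.4 km/s

r₁ = 1.390×10⁸ km = 1.390×10¹¹ m.
r₂ = 1.372×10⁹ km = 1.372×10¹² m.
Transfer ellipse a_t = (r₁ + r₂)/2 = 7.555×10¹¹ m.
At r₁: circular v_c1 = √(μ/r₁) = 30900 m/s; transfer-perihelion v_p = √[μ(2/r₁ − 1/a_t)] = 41640 m/s.
Δv₁ = v_p − v_c1 = 10740 m/s.
At r₂: circular v_c2 = √(μ/r₂) = 9835 m/s; transfer-aphelion v_a = √[μ(2/r₂ − 1/a_t)] = 4218 m/s.
Δv₂ = v_c2 − v_a = 5616 m/s.
Total Δv = Δv₁ + Δv₂ = 16360 m/s = 16.36 km/s.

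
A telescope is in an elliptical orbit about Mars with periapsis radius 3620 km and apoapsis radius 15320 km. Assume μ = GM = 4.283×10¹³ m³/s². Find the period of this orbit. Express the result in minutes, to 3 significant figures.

T ≈ 466 minutes

Semi-major axis a = (r_p + r_a)/2 = (3620.0 + 15320)/2 = 9470.0 km = 9.470×10⁶ m.
By Kepler's third law T = 2π√(a³/μ) = 2π × 4.453×10³ = 2.798×10⁴ s.
= 466.3 minutes.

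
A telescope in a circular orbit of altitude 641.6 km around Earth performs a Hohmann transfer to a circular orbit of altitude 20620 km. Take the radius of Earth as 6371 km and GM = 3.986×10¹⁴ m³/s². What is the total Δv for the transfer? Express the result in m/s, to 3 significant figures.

r₁ = 6371 + 641.6 = 7012.6 km = 7.0126×10⁶ m.
r₂ = 6371 + 20620 = 26991 km = 2.6991×10⁷ m.
Transfer ellipse a_t = (r₁ + r₂)/2 = 1.700×10⁷ m.
At r₁: circular v_c1 = √(μ/r₁) = 7539 m/s; transfer-perigee v_p = √[μ(2/r₁ − 1/a_t)] = 9499 m/s.
Δv₁ = v_p − v_c1 = 1960 m/s.
At r₂: circular v_c2 = √(μ/r₂) = 3843 m/s; transfer-apogee v_a = √[μ(2/r₂ − 1/a_t)] = 2468 m/s.
Δv₂ = v_c2 − v_a = 1375 m/s.
Total Δv = Δv₁ + Δv₂ = 3335 m/s.

Δv_total ≈ 3330 m/s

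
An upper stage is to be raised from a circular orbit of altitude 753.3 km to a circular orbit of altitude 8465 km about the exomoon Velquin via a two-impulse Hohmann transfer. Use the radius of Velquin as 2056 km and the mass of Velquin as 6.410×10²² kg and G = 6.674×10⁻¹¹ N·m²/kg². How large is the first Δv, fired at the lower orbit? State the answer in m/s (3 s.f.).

Δv ≈ 316 m/s

μ = GM = 6.674×10⁻¹¹ × 6.410×10²² = 4.278×10¹² m³/s².
r₁ = 2056 + 753.3 = 2809.3 km = 2.8093×10⁶ m.
r₂ = 2056 + 8465 = 10521 km = 1.0521×10⁷ m.
Transfer ellipse a_t = (r₁ + r₂)/2 = 6.665×10⁶ m.
At r₁: circular v_c1 = √(μ/r₁) = 1234 m/s; transfer-periapsis v_p = √[μ(2/r₁ − 1/a_t)] = 1550 m/s.
Δv₁ = v_p − v_c1 = 316.4 m/s.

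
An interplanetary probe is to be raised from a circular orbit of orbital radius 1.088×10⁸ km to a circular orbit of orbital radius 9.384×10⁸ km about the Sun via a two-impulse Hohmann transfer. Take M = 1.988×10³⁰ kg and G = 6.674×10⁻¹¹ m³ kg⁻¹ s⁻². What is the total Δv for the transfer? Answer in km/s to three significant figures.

μ = GM = 6.674×10⁻¹¹ × 1.988×10³⁰ = 1.327×10²⁰ m³/s².
r₁ = 1.088×10⁸ km = 1.088×10¹¹ m.
r₂ = 9.384×10⁸ km = 9.384×10¹¹ m.
Transfer ellipse a_t = (r₁ + r₂)/2 = 5.236×10¹¹ m.
At r₁: circular v_c1 = √(μ/r₁) = 34920 m/s; transfer-perihelion v_p = √[μ(2/r₁ − 1/a_t)] = 46750 m/s.
Δv₁ = v_p − v_c1 = 11830 m/s.
At r₂: circular v_c2 = √(μ/r₂) = 11890 m/s; transfer-aphelion v_a = √[μ(2/r₂ − 1/a_t)] = 5420 m/s.
Δv₂ = v_c2 − v_a = 6470 m/s.
Total Δv = Δv₁ + Δv₂ = 18300 m/s = 18.30 km/s.

Δv_total ≈ 18.3 km/s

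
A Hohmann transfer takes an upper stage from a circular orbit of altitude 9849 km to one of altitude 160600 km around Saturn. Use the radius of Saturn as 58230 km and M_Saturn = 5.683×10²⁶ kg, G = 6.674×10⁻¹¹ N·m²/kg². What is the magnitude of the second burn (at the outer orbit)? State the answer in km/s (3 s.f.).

Δv ≈ 4.10 km/s

μ = GM = 6.674×10⁻¹¹ × 5.683×10²⁶ = 3.793×10¹⁶ m³/s².
r₁ = 58230 + 9849 = 68079 km = 6.8079×10⁷ m.
r₂ = 58230 + 160600 = 218830 km = 2.1883×10⁸ m.
Transfer ellipse a_t = (r₁ + r₂)/2 = 1.435×10⁸ m.
At r₁: circular v_c1 = √(μ/r₁) = 23600 m/s; transfer-perikrone v_p = √[μ(2/r₁ − 1/a_t)] = 29150 m/s.
At r₂: circular v_c2 = √(μ/r₂) = 13170 m/s; transfer-apokrone v_a = √[μ(2/r₂ − 1/a_t)] = 9069 m/s.
Δv₂ = v_c2 − v_a = 4096 m/s.
= 4.096 km/s.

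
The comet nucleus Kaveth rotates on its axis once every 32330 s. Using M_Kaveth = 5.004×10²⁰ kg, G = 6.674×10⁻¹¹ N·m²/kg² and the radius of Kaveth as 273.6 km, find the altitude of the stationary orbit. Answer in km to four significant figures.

h_sync ≈ 686.2 km

μ = GM = 6.674×10⁻¹¹ × 5.004×10²⁰ = 3.340×10¹⁰ m³/s².
A synchronous orbit has period T, so by Kepler's third law a = (μT²/4π²)^(1/3).
μT²/4π² = 3.340×10¹⁰ × (3.233×10⁴)² / 39.48 = 8.842×10¹⁷ m³.
a = 9.598×10⁵ m = 959.81 km.
Altitude h = a − R = 959.81 − 273.6 = 686.21 km.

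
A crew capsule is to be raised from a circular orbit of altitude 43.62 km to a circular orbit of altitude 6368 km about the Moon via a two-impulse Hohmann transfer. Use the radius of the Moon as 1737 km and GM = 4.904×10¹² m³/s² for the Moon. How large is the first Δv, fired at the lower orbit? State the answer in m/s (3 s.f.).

Δv ≈ 466 m/s

r₁ = 1737 + 43.62 = 1780.6 km = 1.7806×10⁶ m.
r₂ = 1737 + 6368 = 8105.0 km = 8.1050×10⁶ m.
Transfer ellipse a_t = (r₁ + r₂)/2 = 4.943×10⁶ m.
At r₁: circular v_c1 = √(μ/r₁) = 1660 m/s; transfer-perilune v_p = √[μ(2/r₁ − 1/a_t)] = 2125 m/s.
Δv₁ = v_p − v_c1 = 465.6 m/s.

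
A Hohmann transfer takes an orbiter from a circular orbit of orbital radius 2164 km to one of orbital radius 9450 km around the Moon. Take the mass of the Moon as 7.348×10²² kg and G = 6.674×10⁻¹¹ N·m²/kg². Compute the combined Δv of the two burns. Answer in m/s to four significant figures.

Δv_total ≈ 695.6 m/s

μ = GM = 6.674×10⁻¹¹ × 7.348×10²² = 4.904×10¹² m³/s².
r₁ = 2164 km = 2.164×10⁶ m.
r₂ = 9450 km = 9.450×10⁶ m.
Transfer ellipse a_t = (r₁ + r₂)/2 = 5.807×10⁶ m.
At r₁: circular v_c1 = √(μ/r₁) = 1505 m/s; transfer-perilune v_p = √[μ(2/r₁ − 1/a_t)] = 1920 m/s.
Δv₁ = v_p − v_c1 = 415.0 m/s.
At r₂: circular v_c2 = √(μ/r₂) = 720.4 m/s; transfer-apolune v_a = √[μ(2/r₂ − 1/a_t)] = 439.8 m/s.
Δv₂ = v_c2 − v_a = 280.6 m/s.
Total Δv = Δv₁ + Δv₂ = 695.6 m/s.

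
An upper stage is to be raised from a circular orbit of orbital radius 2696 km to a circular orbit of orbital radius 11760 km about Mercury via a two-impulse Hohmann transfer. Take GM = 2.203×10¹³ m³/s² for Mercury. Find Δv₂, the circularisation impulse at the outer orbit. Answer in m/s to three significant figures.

r₁ = 2696 km = 2.696×10⁶ m.
r₂ = 11760 km = 1.176×10⁷ m.
Transfer ellipse a_t = (r₁ + r₂)/2 = 7.228×10⁶ m.
At r₁: circular v_c1 = √(μ/r₁) = 2859 m/s; transfer-periherm v_p = √[μ(2/r₁ − 1/a_t)] = 3646 m/s.
At r₂: circular v_c2 = √(μ/r₂) = 1369 m/s; transfer-apoherm v_a = √[μ(2/r₂ − 1/a_t)] = 835.9 m/s.
Δv₂ = v_c2 − v_a = 532.8 m/s.

Δv ≈ 533 m/s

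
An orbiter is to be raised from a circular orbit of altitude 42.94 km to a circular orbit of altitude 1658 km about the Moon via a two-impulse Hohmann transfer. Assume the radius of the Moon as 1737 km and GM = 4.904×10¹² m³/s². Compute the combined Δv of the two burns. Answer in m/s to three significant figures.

r₁ = 1737 + 42.94 = 1779.9 km = 1.7799×10⁶ m.
r₂ = 1737 + 1658 = 3395.0 km = 3.3950×10⁶ m.
Transfer ellipse a_t = (r₁ + r₂)/2 = 2.587×10⁶ m.
At r₁: circular v_c1 = √(μ/r₁) = 1660 m/s; transfer-perilune v_p = √[μ(2/r₁ − 1/a_t)] = 1901 m/s.
Δv₁ = v_p − v_c1 = 241.5 m/s.
At r₂: circular v_c2 = √(μ/r₂) = 1202 m/s; transfer-apolune v_a = √[μ(2/r₂ − 1/a_t)] = 996.8 m/s.
Δv₂ = v_c2 − v_a = 205.0 m/s.
Total Δv = Δv₁ + Δv₂ = 446.5 m/s.

Δv_total ≈ 446 m/s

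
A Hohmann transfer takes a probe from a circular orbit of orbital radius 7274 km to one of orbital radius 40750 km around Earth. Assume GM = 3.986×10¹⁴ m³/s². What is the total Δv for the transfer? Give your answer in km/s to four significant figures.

Δv_total ≈ 3.647 km/s

r₁ = 7274 km = 7.274×10⁶ m.
r₂ = 40750 km = 4.075×10⁷ m.
Transfer ellipse a_t = (r₁ + r₂)/2 = 2.401×10⁷ m.
At r₁: circular v_c1 = √(μ/r₁) = 7403 m/s; transfer-perigee v_p = √[μ(2/r₁ − 1/a_t)] = 9643 m/s.
Δv₁ = v_p − v_c1 = 2241 m/s.
At r₂: circular v_c2 = √(μ/r₂) = 3128 m/s; transfer-apogee v_a = √[μ(2/r₂ − 1/a_t)] = 1721 m/s.
Δv₂ = v_c2 − v_a = 1406 m/s.
Total Δv = Δv₁ + Δv₂ = 3647 m/s = 3.647 km/s.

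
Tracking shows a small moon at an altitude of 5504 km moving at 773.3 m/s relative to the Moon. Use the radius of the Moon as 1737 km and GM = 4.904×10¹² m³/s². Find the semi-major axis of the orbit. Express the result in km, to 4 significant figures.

a ≈ 6482 km

r = 1737 + 5504 = 7241.0 km = 7.241×10⁶ m.
Vis-viva rearranged: 1/a = 2/r − v²/μ = 2.762×10⁻⁷ − 1.219×10⁻⁷ = 1.543×10⁻⁷ m⁻¹.
a = 6.482×10⁶ m = 6482.3 km.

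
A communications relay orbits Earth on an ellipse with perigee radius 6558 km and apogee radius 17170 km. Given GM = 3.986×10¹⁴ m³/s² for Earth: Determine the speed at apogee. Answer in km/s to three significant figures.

v ≈ 3.58 km/s

Semi-major axis a = (r_p + r_a)/2 = 11864 km = 1.186×10⁷ m.
Vis-viva: v² = μ(2/r − 1/a) = 3.986×10¹⁴ × (1.165×10⁻⁷ − 8.429×10⁻⁸) = 1.283×10⁷ m²/s².
v = 3582 m/s = 3.582 km/s.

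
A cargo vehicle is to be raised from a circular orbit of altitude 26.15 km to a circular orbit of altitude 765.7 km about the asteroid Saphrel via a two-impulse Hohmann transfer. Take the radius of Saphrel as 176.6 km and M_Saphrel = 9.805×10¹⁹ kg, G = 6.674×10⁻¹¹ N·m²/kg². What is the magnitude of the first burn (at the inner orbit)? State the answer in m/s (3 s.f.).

μ = GM = 6.674×10⁻¹¹ × 9.805×10¹⁹ = 6.544×10⁹ m³/s².
r₁ = 176.6 + 26.15 = 202.75 km = 2.0275×10⁵ m.
r₂ = 176.6 + 765.7 = 942.30 km = 9.4230×10⁵ m.
Transfer ellipse a_t = (r₁ + r₂)/2 = 5.725×10⁵ m.
At r₁: circular v_c1 = √(μ/r₁) = 179.7 m/s; transfer-periapsis v_p = √[μ(2/r₁ − 1/a_t)] = 230.5 m/s.
Δv₁ = v_p − v_c1 = 50.83 m/s.

Δv ≈ 50.8 m/s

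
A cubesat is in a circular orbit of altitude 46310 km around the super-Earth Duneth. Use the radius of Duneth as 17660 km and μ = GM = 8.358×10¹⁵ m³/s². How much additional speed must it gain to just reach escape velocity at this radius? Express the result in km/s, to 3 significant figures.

r = 17660 + 46310 = 63970 km = 6.3970×10⁷ m.
Circular speed v_c = √(μ/r) = 11430 m/s.
Escape speed v_esc = √(2μ/r) = √2 × v_c = 16170 m/s.
Δv = v_esc − v_c = 4735 m/s = 4.735 km/s.

Δv ≈ 4.73 km/s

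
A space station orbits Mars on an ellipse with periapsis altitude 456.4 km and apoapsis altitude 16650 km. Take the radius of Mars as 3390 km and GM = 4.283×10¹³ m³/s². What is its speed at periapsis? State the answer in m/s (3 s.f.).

r_p = 3390 + 456.4 = 3846.4 km = 3.8464×10⁶ m.
r_a = 3390 + 16650 = 20040 km = 2.0040×10⁷ m.
Semi-major axis a = (r_p + r_a)/2 = 11943 km = 1.194×10⁷ m.
Vis-viva: v² = μ(2/r − 1/a) = 4.283×10¹³ × (5.200×10⁻⁷ − 8.373×10⁻⁸) = 1.868×10⁷ m²/s².
v = 4323 m/s.

v ≈ 4320 m/s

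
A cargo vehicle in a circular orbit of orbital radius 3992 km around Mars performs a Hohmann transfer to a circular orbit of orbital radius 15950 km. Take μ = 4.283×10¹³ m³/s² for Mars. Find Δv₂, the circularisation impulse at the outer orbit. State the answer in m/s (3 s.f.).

Δv ≈ 602 m/s

r₁ = 3992 km = 3.992×10⁶ m.
r₂ = 15950 km = 1.595×10⁷ m.
Transfer ellipse a_t = (r₁ + r₂)/2 = 9.971×10⁶ m.
At r₁: circular v_c1 = √(μ/r₁) = 3276 m/s; transfer-periapsis v_p = √[μ(2/r₁ − 1/a_t)] = 4143 m/s.
At r₂: circular v_c2 = √(μ/r₂) = 1639 m/s; transfer-apoapsis v_a = √[μ(2/r₂ − 1/a_t)] = 1037 m/s.
Δv₂ = v_c2 − v_a = 601.8 m/s.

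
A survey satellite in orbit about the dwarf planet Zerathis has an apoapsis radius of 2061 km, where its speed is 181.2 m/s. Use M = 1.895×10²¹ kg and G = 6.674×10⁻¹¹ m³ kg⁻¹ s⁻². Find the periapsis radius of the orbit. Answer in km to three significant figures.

periapsis radius ≈ 753 km

μ = GM = 6.674×10⁻¹¹ × 1.895×10²¹ = 1.265×10¹¹ m³/s².
r_a = 2.061×10⁶ m.
Specific energy ε = v²/2 − μ/r = -4.495×10⁴ J/kg, so a = −μ/(2ε) = 1.407×10⁶ m.
The apsides satisfy r_p + r_a = 2a, so the periapsis radius is 2a − r_a = 7.528×10⁵ m = 752.76 km.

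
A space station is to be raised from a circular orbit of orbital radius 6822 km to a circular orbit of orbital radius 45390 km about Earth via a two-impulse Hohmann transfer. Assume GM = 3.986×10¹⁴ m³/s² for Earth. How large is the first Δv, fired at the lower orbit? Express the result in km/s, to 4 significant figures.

r₁ = 6822 km = 6.822×10⁶ m.
r₂ = 45390 km = 4.539×10⁷ m.
Transfer ellipse a_t = (r₁ + r₂)/2 = 2.611×10⁷ m.
At r₁: circular v_c1 = √(μ/r₁) = 7644 m/s; transfer-perigee v_p = √[μ(2/r₁ − 1/a_t)] = 10080 m/s.
Δv₁ = v_p − v_c1 = 2435 m/s.
= 2.435 km/s.

Δv ≈ 2.435 km/s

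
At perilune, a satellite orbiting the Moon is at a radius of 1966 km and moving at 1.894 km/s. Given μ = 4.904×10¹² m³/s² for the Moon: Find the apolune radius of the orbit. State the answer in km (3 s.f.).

apolune radius ≈ 5030 km

r_p = 1.966×10⁶ m.
Specific energy ε = v²/2 − μ/r = -7.008×10⁵ J/kg, so a = −μ/(2ε) = 3.499×10⁶ m.
The apsides satisfy r_p + r_a = 2a, so the apolune radius is 2a − r_p = 5.032×10⁶ m = 5031.8 km.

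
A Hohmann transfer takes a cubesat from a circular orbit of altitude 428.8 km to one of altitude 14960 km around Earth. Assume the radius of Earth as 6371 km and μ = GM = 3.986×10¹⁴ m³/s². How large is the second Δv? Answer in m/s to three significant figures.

r₁ = 6371 + 428.8 = 6799.8 km = 6.7998×10⁶ m.
r₂ = 6371 + 14960 = 21331 km = 2.1331×10⁷ m.
Transfer ellipse a_t = (r₁ + r₂)/2 = 1.407×10⁷ m.
At r₁: circular v_c1 = √(μ/r₁) = 7656 m/s; transfer-perigee v_p = √[μ(2/r₁ − 1/a_t)] = 9429 m/s.
At r₂: circular v_c2 = √(μ/r₂) = 4323 m/s; transfer-apogee v_a = √[μ(2/r₂ − 1/a_t)] = 3006 m/s.
Δv₂ = v_c2 − v_a = 1317 m/s.

Δv ≈ 1320 m/s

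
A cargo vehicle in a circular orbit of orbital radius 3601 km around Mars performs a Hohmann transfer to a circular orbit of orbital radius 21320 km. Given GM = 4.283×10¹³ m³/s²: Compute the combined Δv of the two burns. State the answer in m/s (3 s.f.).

Δv_total ≈ 1720 m/s

r₁ = 3601 km = 3.601×10⁶ m.
r₂ = 21320 km = 2.132×10⁷ m.
Transfer ellipse a_t = (r₁ + r₂)/2 = 1.246×10⁷ m.
At r₁: circular v_c1 = √(μ/r₁) = 3449 m/s; transfer-periapsis v_p = √[μ(2/r₁ − 1/a_t)] = 4511 m/s.
Δv₁ = v_p − v_c1 = 1062 m/s.
At r₂: circular v_c2 = √(μ/r₂) = 1417 m/s; transfer-apoapsis v_a = √[μ(2/r₂ − 1/a_t)] = 761.9 m/s.
Δv₂ = v_c2 − v_a = 655.4 m/s.
Total Δv = Δv₁ + Δv₂ = 1718 m/s.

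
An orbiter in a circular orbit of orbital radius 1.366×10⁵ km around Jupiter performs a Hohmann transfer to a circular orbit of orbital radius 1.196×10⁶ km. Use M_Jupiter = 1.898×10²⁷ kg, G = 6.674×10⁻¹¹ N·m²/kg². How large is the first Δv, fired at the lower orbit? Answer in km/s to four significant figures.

μ = GM = 6.674×10⁻¹¹ × 1.898×10²⁷ = 1.267×10¹⁷ m³/s².
r₁ = 1.366×10⁵ km = 1.366×10⁸ m.
r₂ = 1.196×10⁶ km = 1.196×10⁹ m.
Transfer ellipse a_t = (r₁ + r₂)/2 = 6.663×10⁸ m.
At r₁: circular v_c1 = √(μ/r₁) = 30450 m/s; transfer-perijove v_p = √[μ(2/r₁ − 1/a_t)] = 40800 m/s.
Δv₁ = v_p − v_c1 = 10350 m/s.
= 10.35 km/s.

Δv ≈ 10.35 km/s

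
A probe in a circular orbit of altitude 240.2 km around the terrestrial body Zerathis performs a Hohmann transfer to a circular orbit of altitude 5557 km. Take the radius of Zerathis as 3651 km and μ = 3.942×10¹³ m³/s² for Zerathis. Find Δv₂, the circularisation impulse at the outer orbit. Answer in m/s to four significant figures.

r₁ = 3651 + 240.2 = 3891.2 km = 3.8912×10⁶ m.
r₂ = 3651 + 5557 = 9208.0 km = 9.2080×10⁶ m.
Transfer ellipse a_t = (r₁ + r₂)/2 = 6.550×10⁶ m.
At r₁: circular v_c1 = √(μ/r₁) = 3183 m/s; transfer-periapsis v_p = √[μ(2/r₁ − 1/a_t)] = 3774 m/s.
At r₂: circular v_c2 = √(μ/r₂) = 2069 m/s; transfer-apoapsis v_a = √[μ(2/r₂ − 1/a_t)] = 1595 m/s.
Δv₂ = v_c2 − v_a = 474.3 m/s.

Δv ≈ 474.3 m/s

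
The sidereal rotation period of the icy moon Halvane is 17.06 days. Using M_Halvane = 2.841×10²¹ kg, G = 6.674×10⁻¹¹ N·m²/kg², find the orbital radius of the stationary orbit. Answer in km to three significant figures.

μ = GM = 6.674×10⁻¹¹ × 2.841×10²¹ = 1.896×10¹¹ m³/s².
T = 17.06 days = 1.474×10⁶ s.
A synchronous orbit has period T, so by Kepler's third law a = (μT²/4π²)^(1/3).
μT²/4π² = 1.896×10¹¹ × (1.474×10⁶)² / 39.48 = 1.043×10²² m³.
a = 2.185×10⁷ m = 21852 km.

r_sync ≈ 21900 km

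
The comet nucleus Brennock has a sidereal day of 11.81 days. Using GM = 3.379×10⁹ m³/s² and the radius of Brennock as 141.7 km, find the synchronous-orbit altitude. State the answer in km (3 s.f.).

T = 11.81 days = 1.020×10⁶ s.
A synchronous orbit has period T, so by Kepler's third law a = (μT²/4π²)^(1/3).
μT²/4π² = 3.379×10⁹ × (1.020×10⁶)² / 39.48 = 8.912×10¹⁹ m³.
a = 4.467×10⁶ m = 4466.7 km.
Altitude h = a − R = 4466.7 − 141.7 = 4325.0 km.

h_sync ≈ 4320 km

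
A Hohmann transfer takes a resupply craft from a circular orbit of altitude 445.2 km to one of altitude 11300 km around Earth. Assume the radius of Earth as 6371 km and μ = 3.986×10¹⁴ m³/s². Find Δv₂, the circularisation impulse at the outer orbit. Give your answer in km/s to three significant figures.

Δv ≈ 1.21 km/s

r₁ = 6371 + 445.2 = 6816.2 km = 6.8162×10⁶ m.
r₂ = 6371 + 11300 = 17671 km = 1.7671×10⁷ m.
Transfer ellipse a_t = (r₁ + r₂)/2 = 1.224×10⁷ m.
At r₁: circular v_c1 = √(μ/r₁) = 7647 m/s; transfer-perigee v_p = √[μ(2/r₁ − 1/a_t)] = 9187 m/s.
At r₂: circular v_c2 = √(μ/r₂) = 4749 m/s; transfer-apogee v_a = √[μ(2/r₂ − 1/a_t)] = 3544 m/s.
Δv₂ = v_c2 − v_a = 1206 m/s.
= 1.206 km/s.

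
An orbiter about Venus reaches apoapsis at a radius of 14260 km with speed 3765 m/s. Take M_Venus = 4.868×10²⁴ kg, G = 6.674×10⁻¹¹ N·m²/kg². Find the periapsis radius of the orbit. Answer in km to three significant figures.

μ = GM = 6.674×10⁻¹¹ × 4.868×10²⁴ = 3.249×10¹⁴ m³/s².
r_a = 1.426×10⁷ m.
Specific energy ε = v²/2 − μ/r = -1.570×10⁷ J/kg, so a = −μ/(2ε) = 1.035×10⁷ m.
The apsides satisfy r_p + r_a = 2a, so the periapsis radius is 2a − r_a = 6.439×10⁶ m = 6439.3 km.

periapsis radius ≈ 6440 km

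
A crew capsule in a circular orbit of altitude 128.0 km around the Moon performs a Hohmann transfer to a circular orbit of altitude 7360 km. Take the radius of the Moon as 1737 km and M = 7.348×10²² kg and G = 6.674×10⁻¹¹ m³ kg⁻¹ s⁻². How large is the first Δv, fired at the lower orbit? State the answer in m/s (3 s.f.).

μ = GM = 6.674×10⁻¹¹ × 7.348×10²² = 4.904×10¹² m³/s².
r₁ = 1737 + 128.0 = 1865.0 km = 1.8650×10⁶ m.
r₂ = 1737 + 7360 = 9097.0 km = 9.0970×10⁶ m.
Transfer ellipse a_t = (r₁ + r₂)/2 = 5.481×10⁶ m.
At r₁: circular v_c1 = √(μ/r₁) = 1622 m/s; transfer-perilune v_p = √[μ(2/r₁ − 1/a_t)] = 2089 m/s.
Δv₁ = v_p − v_c1 = 467.5 m/s.

Δv ≈ 468 m/s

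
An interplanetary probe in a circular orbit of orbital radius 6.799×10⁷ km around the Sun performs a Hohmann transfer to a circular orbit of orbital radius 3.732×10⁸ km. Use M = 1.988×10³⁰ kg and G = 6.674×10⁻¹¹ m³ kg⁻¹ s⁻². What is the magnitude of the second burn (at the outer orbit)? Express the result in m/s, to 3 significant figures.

μ = GM = 6.674×10⁻¹¹ × 1.988×10³⁰ = 1.327×10²⁰ m³/s².
r₁ = 6.799×10⁷ km = 6.799×10¹⁰ m.
r₂ = 3.732×10⁸ km = 3.732×10¹¹ m.
Transfer ellipse a_t = (r₁ + r₂)/2 = 2.206×10¹¹ m.
At r₁: circular v_c1 = √(μ/r₁) = 44180 m/s; transfer-perihelion v_p = √[μ(2/r₁ − 1/a_t)] = 57460 m/s.
At r₂: circular v_c2 = √(μ/r₂) = 18860 m/s; transfer-aphelion v_a = √[μ(2/r₂ − 1/a_t)] = 10470 m/s.
Δv₂ = v_c2 − v_a = 8387 m/s.

Δv ≈ 8390 m/s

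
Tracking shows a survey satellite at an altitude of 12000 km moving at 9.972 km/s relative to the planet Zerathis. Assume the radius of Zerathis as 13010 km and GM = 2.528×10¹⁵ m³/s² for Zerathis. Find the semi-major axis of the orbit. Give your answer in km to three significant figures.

r = 13010 + 12000 = 25010 km = 2.501×10⁷ m.
Vis-viva rearranged: 1/a = 2/r − v²/μ = 7.997×10⁻⁸ − 3.934×10⁻⁸ = 4.063×10⁻⁸ m⁻¹.
a = 2.461×10⁷ m = 24611 km.

a ≈ 24600 km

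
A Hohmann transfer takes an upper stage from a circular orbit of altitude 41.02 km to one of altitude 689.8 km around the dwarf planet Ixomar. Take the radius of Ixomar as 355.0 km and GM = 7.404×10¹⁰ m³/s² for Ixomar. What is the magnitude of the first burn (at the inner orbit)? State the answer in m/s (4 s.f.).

r₁ = 355.0 + 41.02 = 396.02 km = 3.9602×10⁵ m.
r₂ = 355.0 + 689.8 = 1044.8 km = 1.0448×10⁶ m.
Transfer ellipse a_t = (r₁ + r₂)/2 = 7.204×10⁵ m.
At r₁: circular v_c1 = √(μ/r₁) = 432.4 m/s; transfer-periapsis v_p = √[μ(2/r₁ − 1/a_t)] = 520.7 m/s.
Δv₁ = v_p − v_c1 = 88.33 m/s.

Δv ≈ 88.33 m/s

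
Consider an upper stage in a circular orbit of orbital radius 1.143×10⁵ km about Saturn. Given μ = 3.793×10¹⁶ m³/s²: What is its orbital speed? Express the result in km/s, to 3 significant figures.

r = 1.143×10⁵ km = 1.143×10⁸ m.
For a circular orbit v = √(μ/r) = √(3.793×10¹⁶ / 1.143×10⁸) = √(3.318×10⁸) = 18220 m/s.
That is 18.22 km/s.

v ≈ 18.2 km/s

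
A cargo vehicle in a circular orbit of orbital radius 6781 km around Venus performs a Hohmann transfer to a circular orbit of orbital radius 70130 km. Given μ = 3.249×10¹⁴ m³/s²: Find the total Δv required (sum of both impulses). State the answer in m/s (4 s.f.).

r₁ = 6781 km = 6.781×10⁶ m.
r₂ = 70130 km = 7.013×10⁷ m.
Transfer ellipse a_t = (r₁ + r₂)/2 = 3.846×10⁷ m.
At r₁: circular v_c1 = √(μ/r₁) = 6922 m/s; transfer-periapsis v_p = √[μ(2/r₁ − 1/a_t)] = 9348 m/s.
Δv₁ = v_p − v_c1 = 2426 m/s.
At r₂: circular v_c2 = √(μ/r₂) = 2152 m/s; transfer-apoapsis v_a = √[μ(2/r₂ − 1/a_t)] = 903.8 m/s.
Δv₂ = v_c2 − v_a = 1249 m/s.
Total Δv = Δv₁ + Δv₂ = 3674 m/s.

Δv_total ≈ 3674 m/s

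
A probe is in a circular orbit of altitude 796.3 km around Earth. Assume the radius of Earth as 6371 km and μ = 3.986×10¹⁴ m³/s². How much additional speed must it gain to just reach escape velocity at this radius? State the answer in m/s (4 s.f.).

r = 6371 + 796.3 = 7167.3 km = 7.1673×10⁶ m.
Circular speed v_c = √(μ/r) = 7457 m/s.
Escape speed v_esc = √(2μ/r) = √2 × v_c = 10550 m/s.
Δv = v_esc − v_c = 3089 m/s.

Δv ≈ 3089 m/s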